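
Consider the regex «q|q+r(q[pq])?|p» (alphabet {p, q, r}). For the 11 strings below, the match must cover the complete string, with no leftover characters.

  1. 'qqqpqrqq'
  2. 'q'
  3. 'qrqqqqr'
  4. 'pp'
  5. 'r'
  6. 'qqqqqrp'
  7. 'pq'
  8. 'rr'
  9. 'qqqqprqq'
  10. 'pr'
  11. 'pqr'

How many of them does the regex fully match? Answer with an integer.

1

1. 'qqqpqrqq' → no match
2. 'q' → match
3. 'qrqqqqr' → no match
4. 'pp' → no match
5. 'r' → no match
6. 'qqqqqrp' → no match
7. 'pq' → no match
8. 'rr' → no match
9. 'qqqqprqq' → no match
10. 'pr' → no match
11. 'pqr' → no match
Total matched: 1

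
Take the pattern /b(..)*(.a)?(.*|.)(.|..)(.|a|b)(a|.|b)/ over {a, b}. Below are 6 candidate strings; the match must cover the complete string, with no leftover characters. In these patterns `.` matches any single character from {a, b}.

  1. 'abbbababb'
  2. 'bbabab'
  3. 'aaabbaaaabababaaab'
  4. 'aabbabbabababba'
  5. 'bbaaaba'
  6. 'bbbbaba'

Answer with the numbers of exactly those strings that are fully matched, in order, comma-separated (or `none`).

2, 5, 6

1. 'abbbababb' → no match — must start with 'b'
2. 'bbabab' → match
3 → no match — must start with 'b'
4 → no match — must start with 'b'
5. 'bbaaaba' → match
6. 'bbbbaba' → match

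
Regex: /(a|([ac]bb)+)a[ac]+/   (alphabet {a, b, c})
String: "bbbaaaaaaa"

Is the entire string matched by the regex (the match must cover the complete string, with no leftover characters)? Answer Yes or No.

No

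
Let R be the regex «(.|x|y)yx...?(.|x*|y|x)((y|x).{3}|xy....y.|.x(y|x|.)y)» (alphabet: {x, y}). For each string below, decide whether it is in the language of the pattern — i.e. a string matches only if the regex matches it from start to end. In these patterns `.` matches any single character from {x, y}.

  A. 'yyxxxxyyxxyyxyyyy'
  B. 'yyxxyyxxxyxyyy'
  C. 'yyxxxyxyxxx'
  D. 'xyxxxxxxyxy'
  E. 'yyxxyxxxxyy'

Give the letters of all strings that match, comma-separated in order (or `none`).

A → no match
B → no match
C → match
D → match
E → match

C, D, E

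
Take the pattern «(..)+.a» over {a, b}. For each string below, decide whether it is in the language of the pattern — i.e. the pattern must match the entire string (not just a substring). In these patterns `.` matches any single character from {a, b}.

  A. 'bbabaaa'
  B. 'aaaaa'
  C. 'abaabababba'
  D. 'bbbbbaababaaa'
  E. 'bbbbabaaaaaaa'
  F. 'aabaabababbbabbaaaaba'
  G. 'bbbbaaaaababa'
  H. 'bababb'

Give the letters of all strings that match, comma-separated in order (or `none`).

none

A → no match
B → no match
C → no match
D → no match
E → no match
F → no match
G → no match
H → no match — must end with 'a'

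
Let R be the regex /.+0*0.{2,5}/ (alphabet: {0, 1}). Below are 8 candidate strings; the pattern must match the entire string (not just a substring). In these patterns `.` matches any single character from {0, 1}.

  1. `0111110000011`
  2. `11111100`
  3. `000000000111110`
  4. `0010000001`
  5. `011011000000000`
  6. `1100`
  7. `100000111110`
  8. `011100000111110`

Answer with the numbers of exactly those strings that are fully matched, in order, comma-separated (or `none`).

1, 4, 5

1 → match
2 → no match
3 → no match
4 → match
5 → match
6 → no match
7 → no match
8 → no match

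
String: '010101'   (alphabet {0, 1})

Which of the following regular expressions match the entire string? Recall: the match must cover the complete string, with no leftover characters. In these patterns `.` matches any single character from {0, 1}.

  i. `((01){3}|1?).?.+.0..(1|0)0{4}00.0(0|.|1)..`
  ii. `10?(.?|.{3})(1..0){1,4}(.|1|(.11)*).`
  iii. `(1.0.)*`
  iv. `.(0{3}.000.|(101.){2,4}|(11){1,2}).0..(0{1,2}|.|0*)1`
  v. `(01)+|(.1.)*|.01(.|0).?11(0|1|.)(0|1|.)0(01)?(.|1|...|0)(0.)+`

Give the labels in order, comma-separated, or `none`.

v

i → no match
ii → no match — must start with '1'
iii → no match
iv → no match
v → match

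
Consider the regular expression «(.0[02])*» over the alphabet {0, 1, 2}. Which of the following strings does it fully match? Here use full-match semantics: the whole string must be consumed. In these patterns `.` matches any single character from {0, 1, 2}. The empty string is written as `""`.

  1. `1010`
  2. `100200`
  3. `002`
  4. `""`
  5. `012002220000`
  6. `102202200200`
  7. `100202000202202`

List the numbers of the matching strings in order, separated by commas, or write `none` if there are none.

1 → no match
2 → match
3 → match
4 → match
5 → no match
6 → match
7 → match

2, 3, 4, 6, 7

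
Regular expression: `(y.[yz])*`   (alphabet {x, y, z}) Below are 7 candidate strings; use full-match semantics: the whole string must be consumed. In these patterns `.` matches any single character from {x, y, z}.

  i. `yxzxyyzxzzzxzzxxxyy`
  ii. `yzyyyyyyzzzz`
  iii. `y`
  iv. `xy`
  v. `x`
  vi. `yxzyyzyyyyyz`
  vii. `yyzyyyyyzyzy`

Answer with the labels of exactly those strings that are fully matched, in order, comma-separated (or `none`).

i → no match
ii → no match
iii → no match
iv → no match
v → no match
vi → match
vii → match

vi, vii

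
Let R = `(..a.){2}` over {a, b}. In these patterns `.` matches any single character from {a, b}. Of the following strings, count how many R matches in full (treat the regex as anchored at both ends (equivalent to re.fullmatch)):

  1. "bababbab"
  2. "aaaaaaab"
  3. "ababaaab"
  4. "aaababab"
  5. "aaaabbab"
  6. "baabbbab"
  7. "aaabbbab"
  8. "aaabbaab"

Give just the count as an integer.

1. "bababbab" → no match
2. "aaaaaaab" → match
3. "ababaaab" → match
4. "aaababab" → match
5. "aaaabbab" → match
6. "baabbbab" → match
7. "aaabbbab" → match
8. "aaabbaab" → match
Total matched: 7

7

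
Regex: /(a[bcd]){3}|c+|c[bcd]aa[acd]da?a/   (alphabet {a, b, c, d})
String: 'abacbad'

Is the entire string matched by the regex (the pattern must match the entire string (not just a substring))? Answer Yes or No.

No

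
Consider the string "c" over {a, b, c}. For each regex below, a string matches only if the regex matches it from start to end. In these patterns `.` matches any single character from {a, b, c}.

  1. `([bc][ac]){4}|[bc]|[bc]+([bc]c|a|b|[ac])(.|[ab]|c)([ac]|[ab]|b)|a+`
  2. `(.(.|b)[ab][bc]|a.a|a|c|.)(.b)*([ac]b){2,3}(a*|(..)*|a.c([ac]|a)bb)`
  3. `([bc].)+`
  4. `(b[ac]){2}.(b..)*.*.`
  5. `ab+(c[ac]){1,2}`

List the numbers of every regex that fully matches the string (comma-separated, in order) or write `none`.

1 → match
2 → no match
3 → no match
4 → no match — must start with "b"
5 → no match — must start with "ab"

1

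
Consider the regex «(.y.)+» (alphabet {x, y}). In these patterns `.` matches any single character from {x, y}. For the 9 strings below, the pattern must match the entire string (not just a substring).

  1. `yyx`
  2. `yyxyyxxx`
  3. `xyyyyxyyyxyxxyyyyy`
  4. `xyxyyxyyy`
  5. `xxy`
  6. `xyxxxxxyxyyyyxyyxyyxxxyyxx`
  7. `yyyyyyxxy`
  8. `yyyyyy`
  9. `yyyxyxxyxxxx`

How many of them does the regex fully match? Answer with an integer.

1. `yyx` → match
2. `yyxyyxxx` → no match
3 → match
4. `xyxyyxyyy` → match
5. `xxy` → no match
6 → no match
7. `yyyyyyxxy` → no match
8. `yyyyyy` → match
9. `yyyxyxxyxxxx` → no match
Total matched: 4

4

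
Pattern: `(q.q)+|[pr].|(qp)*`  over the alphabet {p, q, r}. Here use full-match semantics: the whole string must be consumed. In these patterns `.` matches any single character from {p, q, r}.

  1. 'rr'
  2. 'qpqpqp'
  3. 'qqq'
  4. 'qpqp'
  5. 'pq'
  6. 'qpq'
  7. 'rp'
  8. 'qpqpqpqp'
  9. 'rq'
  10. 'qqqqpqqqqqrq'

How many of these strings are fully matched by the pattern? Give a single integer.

10

1. 'rr' → match
2. 'qpqpqp' → match
3. 'qqq' → match
4. 'qpqp' → match
5. 'pq' → match
6. 'qpq' → match
7. 'rp' → match
8. 'qpqpqpqp' → match
9. 'rq' → match
10. 'qqqqpqqqqqrq' → match
Total matched: 10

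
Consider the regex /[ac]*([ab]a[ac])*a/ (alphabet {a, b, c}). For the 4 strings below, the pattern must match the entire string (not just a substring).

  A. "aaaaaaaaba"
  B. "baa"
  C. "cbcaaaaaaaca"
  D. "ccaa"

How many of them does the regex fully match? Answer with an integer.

A → no match
B → no match
C → no match
D → match
Total matched: 1

1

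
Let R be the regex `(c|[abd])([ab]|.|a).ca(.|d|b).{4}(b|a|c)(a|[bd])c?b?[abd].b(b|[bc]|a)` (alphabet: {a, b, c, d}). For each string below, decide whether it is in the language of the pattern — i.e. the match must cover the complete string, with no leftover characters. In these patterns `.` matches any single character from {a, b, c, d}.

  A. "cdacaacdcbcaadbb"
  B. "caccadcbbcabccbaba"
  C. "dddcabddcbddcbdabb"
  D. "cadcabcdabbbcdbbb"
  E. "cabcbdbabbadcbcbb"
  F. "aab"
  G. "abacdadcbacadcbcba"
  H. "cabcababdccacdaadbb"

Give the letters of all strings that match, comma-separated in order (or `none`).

A → match
B → no match
C → no match
D → match
E → no match
F. "aab" → no match
G → no match
H → no match

A, D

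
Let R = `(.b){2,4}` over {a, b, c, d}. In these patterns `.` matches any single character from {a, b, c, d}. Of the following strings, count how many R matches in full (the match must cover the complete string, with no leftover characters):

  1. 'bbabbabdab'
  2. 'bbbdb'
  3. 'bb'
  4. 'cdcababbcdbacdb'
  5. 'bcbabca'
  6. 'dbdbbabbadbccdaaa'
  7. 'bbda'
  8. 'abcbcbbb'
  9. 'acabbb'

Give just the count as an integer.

1 → no match
2 → no match
3 → no match
4 → no match
5 → no match — must end with 'b'
6 → no match — must end with 'b'
7 → no match — must end with 'b'
8 → match
9 → no match
Total matched: 1

1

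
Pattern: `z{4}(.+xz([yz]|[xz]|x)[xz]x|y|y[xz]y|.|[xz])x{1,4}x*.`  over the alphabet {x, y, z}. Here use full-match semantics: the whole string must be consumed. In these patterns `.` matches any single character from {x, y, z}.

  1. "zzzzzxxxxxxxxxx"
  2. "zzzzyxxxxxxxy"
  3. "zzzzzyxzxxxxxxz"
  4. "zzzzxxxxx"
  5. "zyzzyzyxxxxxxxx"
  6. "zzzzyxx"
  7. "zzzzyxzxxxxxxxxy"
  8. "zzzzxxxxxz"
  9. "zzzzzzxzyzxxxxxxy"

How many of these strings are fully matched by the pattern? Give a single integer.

1 → match
2 → match
3 → match
4 → match
5 → no match
6 → match
7 → match
8 → match
9 → match
Total matched: 8

8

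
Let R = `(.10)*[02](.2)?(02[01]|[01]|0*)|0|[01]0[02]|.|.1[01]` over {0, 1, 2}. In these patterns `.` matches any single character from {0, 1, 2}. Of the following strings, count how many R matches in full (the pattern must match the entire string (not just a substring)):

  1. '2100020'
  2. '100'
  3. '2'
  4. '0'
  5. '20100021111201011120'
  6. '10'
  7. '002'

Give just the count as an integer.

5

1. '2100020' → match
2. '100' → match
3. '2' → match
4. '0' → match
5 → no match
6. '10' → no match
7. '002' → match
Total matched: 5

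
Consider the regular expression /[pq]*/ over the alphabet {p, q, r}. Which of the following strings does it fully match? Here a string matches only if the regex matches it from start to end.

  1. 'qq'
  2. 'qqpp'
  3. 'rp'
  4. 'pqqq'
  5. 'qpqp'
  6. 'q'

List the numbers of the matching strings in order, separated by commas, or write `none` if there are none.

1. 'qq' → match
2. 'qqpp' → match
3. 'rp' → no match
4. 'pqqq' → match
5. 'qpqp' → match
6. 'q' → match

1, 2, 4, 5, 6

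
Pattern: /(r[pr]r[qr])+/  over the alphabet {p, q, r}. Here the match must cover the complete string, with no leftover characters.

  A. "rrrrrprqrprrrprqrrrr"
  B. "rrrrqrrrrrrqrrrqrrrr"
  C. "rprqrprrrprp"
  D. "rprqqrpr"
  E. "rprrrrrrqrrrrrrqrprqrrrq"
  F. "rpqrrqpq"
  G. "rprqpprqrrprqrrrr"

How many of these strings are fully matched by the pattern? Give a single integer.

A → match
B → no match
C → no match
D → no match
E → no match
F → no match
G → no match
Total matched: 1

1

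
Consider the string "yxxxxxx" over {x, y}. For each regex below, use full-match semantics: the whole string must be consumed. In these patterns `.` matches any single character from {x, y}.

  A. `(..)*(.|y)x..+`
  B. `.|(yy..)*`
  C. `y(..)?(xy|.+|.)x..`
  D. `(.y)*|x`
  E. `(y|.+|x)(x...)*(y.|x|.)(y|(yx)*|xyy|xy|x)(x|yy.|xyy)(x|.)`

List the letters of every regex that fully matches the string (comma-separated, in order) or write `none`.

A → match
B → no match
C → match
D → no match
E → match

A, C, E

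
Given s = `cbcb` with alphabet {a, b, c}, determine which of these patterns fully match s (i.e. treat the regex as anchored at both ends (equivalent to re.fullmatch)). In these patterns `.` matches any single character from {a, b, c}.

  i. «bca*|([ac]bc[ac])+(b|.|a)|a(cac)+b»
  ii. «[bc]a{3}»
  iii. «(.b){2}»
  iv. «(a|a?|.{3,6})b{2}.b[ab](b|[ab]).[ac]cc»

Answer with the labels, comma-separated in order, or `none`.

iii

i → no match
ii → no match — must end with `a`
iii → match
iv → no match — must end with `cc`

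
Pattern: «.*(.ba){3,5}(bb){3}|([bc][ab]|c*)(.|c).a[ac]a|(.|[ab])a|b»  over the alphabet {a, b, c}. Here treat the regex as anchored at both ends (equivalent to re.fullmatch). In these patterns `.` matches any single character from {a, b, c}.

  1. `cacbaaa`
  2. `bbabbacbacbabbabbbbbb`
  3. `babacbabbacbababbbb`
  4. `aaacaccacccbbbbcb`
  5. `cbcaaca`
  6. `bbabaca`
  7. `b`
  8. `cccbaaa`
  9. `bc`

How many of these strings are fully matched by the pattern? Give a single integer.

1 → match
2 → match
3 → no match
4 → no match
5 → match
6 → match
7 → match
8 → match
9 → no match
Total matched: 6

6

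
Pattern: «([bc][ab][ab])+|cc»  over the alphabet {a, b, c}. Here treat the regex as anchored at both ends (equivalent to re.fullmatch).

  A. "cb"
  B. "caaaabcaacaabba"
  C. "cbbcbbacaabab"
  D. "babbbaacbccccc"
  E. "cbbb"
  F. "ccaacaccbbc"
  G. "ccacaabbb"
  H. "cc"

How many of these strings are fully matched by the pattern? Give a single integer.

A → no match
B → no match
C → no match
D → no match
E → no match
F → no match
G → no match
H → match
Total matched: 1

1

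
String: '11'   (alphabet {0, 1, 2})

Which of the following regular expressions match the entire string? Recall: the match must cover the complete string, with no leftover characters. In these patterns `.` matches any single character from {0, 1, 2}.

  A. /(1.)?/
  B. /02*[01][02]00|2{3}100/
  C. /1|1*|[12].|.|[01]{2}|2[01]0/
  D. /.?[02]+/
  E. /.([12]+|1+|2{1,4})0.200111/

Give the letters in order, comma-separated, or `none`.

A, C

A → match
B → no match
C → match
D → no match
E → no match — must end with '200111'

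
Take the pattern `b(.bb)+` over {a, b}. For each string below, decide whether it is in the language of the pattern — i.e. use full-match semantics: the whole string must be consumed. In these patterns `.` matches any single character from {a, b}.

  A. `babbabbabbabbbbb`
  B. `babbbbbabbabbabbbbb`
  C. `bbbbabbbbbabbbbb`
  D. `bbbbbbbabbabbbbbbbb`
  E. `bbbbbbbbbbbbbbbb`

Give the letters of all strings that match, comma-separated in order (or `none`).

A, B, C, D, E

A → match
B → match
C → match
D → match
E → match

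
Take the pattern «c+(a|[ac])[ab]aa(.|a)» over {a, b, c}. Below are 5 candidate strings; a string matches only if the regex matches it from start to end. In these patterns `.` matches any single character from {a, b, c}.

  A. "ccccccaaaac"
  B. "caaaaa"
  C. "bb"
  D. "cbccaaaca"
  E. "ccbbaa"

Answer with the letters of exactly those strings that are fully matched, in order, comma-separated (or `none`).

A, B

A → match
B → match
C → no match — must start with "c"
D → no match
E → no match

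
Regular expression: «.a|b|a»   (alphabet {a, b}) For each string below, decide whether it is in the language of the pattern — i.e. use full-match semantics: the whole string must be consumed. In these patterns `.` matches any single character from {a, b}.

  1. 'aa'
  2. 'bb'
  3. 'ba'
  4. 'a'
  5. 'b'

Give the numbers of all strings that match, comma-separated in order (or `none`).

1 → match
2 → no match
3 → match
4 → match
5 → match

1, 3, 4, 5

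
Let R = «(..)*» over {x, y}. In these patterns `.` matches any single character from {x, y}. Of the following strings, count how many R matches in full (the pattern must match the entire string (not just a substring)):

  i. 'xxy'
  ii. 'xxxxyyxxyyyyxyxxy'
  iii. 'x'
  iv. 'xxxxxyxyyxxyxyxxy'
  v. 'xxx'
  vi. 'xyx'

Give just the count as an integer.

i → no match
ii → no match
iii → no match
iv → no match
v → no match
vi → no match
Total matched: 0

0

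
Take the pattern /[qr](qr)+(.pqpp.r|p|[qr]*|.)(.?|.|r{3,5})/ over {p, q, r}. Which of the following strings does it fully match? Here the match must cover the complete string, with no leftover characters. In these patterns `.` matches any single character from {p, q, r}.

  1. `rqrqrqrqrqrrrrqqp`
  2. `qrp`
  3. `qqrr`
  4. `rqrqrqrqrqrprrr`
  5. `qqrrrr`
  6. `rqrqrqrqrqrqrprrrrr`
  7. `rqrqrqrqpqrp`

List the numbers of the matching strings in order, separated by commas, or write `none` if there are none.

1 → match
2. `qrp` → no match
3. `qqrr` → match
4 → match
5. `qqrrrr` → match
6 → match
7. `rqrqrqrqpqrp` → no match

1, 3, 4, 5, 6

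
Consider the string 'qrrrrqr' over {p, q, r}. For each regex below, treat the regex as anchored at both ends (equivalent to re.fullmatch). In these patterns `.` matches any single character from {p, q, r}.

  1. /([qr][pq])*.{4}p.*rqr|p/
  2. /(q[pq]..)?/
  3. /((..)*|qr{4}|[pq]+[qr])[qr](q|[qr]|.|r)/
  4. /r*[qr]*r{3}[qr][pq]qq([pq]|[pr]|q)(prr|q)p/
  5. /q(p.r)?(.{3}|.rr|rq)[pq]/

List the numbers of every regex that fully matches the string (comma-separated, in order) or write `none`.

1 → no match
2 → no match
3 → match
4 → no match — must end with 'p'
5 → no match

3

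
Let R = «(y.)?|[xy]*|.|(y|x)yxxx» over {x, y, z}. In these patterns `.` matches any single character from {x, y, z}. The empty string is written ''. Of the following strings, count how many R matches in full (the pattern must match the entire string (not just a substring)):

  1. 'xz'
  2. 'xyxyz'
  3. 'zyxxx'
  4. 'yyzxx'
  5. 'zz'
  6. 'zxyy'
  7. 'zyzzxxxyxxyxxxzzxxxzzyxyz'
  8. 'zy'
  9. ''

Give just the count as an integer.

1

1 → no match
2 → no match
3 → no match
4 → no match
5 → no match
6 → no match
7 → no match
8 → no match
9 → match
Total matched: 1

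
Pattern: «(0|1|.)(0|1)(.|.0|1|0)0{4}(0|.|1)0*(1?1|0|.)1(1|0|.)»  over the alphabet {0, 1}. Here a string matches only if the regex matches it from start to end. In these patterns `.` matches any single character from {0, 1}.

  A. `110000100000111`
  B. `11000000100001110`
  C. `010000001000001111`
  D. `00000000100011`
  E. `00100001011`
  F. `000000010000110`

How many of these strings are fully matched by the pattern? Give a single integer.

A → no match
B → match
C → match
D → match
E → match
F → match
Total matched: 5

5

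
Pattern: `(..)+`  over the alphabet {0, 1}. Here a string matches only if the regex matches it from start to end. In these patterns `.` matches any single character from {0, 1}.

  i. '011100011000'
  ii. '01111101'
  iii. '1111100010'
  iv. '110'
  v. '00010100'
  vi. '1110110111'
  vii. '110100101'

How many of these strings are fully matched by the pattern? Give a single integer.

5

i → match
ii → match
iii → match
iv → no match
v → match
vi → match
vii → no match
Total matched: 5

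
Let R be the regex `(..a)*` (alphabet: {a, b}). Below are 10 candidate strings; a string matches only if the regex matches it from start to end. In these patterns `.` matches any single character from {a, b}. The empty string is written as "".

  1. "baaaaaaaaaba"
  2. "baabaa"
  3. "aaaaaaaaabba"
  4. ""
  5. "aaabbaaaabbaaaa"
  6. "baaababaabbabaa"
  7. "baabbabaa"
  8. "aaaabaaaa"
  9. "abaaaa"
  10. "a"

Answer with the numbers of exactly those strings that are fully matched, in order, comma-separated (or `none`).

1, 2, 3, 4, 5, 6, 7, 8, 9

1 → match
2 → match
3 → match
4 → match
5 → match
6 → match
7 → match
8 → match
9 → match
10 → no match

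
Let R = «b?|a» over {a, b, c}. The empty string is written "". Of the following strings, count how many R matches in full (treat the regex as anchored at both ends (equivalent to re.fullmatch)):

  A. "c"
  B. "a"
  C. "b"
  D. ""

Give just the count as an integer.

A. "c" → no match
B. "a" → match
C. "b" → match
D. "" → match
Total matched: 3

3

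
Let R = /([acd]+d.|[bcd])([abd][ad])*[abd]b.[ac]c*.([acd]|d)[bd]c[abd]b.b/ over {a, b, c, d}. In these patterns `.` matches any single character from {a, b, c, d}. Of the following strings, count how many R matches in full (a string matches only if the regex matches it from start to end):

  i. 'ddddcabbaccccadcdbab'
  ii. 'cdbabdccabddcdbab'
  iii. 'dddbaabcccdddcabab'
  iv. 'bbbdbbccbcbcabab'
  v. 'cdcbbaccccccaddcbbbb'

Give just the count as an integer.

i → match
ii → no match
iii → match
iv → no match
v → match
Total matched: 3

3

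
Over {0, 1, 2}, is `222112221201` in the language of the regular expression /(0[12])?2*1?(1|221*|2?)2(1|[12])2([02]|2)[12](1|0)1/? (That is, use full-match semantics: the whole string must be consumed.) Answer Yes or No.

No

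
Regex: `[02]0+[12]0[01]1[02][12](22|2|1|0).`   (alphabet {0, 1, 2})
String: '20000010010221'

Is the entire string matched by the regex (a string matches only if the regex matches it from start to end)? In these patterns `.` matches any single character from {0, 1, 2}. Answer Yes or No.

Yes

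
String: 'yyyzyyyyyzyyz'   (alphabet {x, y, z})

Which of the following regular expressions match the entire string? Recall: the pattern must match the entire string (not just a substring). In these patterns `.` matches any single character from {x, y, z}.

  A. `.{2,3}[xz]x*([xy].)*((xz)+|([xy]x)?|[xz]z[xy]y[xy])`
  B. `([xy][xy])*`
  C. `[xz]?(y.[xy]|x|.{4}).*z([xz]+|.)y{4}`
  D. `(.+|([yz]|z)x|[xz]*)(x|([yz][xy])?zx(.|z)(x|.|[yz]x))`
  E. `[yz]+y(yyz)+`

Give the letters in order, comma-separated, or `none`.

A → no match
B → no match
C → no match — must end with 'y'
D → no match
E → match

E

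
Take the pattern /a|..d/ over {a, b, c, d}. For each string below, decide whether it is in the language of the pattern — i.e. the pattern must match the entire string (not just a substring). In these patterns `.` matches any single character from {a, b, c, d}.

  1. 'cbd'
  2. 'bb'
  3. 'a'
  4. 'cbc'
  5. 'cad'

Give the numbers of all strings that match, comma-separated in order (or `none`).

1, 3, 5

1 → match
2 → no match
3 → match
4 → no match
5 → match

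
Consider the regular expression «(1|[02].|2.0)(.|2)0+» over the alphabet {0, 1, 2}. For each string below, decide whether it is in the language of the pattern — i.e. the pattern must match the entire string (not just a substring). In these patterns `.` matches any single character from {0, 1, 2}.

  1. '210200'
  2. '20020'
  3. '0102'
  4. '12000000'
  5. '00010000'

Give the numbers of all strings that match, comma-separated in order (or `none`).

1 → match
2 → match
3 → no match — must end with '0'
4 → match
5 → no match

1, 2, 4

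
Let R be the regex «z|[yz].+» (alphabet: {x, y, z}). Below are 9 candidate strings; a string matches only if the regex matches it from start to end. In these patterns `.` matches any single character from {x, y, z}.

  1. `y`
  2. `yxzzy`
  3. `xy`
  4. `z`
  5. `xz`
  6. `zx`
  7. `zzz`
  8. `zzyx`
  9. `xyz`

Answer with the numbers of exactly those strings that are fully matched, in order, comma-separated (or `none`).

1 → no match
2 → match
3 → no match
4 → match
5 → no match
6 → match
7 → match
8 → match
9 → no match

2, 4, 6, 7, 8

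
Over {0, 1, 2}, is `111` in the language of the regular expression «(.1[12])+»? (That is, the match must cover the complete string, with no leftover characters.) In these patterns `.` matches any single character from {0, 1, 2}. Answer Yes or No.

Yes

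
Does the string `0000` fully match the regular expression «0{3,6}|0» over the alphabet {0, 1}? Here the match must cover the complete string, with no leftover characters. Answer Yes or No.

Yes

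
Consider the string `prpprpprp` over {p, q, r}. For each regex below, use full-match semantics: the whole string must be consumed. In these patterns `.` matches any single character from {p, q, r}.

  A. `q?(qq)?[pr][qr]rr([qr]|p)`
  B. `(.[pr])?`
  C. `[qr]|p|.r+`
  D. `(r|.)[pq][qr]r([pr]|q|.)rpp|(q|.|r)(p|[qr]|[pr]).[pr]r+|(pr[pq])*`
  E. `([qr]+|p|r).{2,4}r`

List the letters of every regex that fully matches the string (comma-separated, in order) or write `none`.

A → no match
B → no match
C → no match
D → match
E → no match — must end with `r`

D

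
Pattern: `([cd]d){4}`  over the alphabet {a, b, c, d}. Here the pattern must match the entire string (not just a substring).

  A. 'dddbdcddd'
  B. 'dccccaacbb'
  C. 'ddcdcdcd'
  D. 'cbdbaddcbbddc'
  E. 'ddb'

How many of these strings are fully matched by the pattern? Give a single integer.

1

A. 'dddbdcddd' → no match
B. 'dccccaacbb' → no match — must end with 'd'
C. 'ddcdcdcd' → match
D → no match — must end with 'd'
E. 'ddb' → no match — must end with 'd'
Total matched: 1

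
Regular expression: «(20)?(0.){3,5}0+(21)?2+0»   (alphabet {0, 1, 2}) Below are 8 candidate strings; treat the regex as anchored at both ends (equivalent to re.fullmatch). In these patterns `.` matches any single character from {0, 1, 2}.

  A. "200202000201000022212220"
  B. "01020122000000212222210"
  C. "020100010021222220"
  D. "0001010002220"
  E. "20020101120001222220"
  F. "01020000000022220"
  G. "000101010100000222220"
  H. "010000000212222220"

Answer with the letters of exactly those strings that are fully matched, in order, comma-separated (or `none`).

A → no match
B → no match — must end with "20"
C → match
D → match
E → no match
F → match
G → match
H → match

C, D, F, G, H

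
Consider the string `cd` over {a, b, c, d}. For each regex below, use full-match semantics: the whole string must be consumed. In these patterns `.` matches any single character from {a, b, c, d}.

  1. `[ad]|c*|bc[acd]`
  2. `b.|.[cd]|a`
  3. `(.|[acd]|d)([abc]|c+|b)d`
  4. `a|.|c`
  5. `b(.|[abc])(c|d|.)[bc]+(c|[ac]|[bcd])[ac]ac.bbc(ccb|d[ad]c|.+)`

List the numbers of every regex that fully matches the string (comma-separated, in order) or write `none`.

1 → no match
2 → match
3 → no match
4 → no match
5 → no match — must start with `b`

2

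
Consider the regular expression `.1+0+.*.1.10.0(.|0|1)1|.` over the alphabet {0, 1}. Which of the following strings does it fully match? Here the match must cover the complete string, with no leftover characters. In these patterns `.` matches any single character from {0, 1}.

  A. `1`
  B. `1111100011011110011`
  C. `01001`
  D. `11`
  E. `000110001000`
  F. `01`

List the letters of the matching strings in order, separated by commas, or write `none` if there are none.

A

A → match
B → no match
C → no match
D → no match
E → no match
F → no match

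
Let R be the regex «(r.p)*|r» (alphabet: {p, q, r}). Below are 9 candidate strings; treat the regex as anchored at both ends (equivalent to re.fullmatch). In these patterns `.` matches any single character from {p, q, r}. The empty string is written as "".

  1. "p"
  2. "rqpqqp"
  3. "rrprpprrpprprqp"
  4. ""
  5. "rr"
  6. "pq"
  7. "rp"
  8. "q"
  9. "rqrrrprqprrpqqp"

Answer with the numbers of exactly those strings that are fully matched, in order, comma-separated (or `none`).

1 → no match
2 → no match
3 → no match
4 → match
5 → no match
6 → no match
7 → no match
8 → no match
9 → no match

4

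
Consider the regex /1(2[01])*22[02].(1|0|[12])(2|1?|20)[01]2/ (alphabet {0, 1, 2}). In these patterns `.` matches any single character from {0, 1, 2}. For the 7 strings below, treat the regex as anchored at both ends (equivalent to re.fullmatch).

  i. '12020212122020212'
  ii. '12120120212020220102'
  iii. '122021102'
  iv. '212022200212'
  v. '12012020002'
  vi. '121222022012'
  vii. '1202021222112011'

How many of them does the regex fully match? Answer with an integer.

3

i → match
ii → no match
iii → match
iv → no match — must start with '1'
v → no match
vi → match
vii → no match — must end with '2'
Total matched: 3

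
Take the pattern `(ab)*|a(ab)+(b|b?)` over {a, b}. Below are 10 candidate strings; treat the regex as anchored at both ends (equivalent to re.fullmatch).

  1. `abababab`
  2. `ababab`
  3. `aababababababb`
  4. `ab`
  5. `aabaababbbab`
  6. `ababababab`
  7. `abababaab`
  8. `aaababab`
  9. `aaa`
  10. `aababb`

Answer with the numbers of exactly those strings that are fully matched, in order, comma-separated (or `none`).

1 → match
2 → match
3 → match
4 → match
5 → no match
6 → match
7 → no match
8 → no match
9 → no match
10 → match

1, 2, 3, 4, 6, 10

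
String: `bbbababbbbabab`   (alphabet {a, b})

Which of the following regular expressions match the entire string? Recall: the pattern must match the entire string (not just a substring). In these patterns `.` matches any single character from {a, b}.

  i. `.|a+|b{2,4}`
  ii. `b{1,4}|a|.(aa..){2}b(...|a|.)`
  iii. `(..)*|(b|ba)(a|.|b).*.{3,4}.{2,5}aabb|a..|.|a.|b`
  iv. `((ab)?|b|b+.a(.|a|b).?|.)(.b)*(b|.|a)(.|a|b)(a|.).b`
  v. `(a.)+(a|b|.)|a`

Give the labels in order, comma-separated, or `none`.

iii, iv

i → no match
ii → no match
iii → match
iv → match
v → no match — must start with `a`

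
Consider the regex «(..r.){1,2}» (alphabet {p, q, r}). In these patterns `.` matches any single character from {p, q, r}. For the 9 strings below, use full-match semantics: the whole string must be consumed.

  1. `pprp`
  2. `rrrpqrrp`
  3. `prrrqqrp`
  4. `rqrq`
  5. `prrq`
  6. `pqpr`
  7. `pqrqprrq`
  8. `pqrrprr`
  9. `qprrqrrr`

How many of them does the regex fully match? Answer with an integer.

1 → match
2 → match
3 → match
4 → match
5 → match
6 → no match
7 → match
8 → no match
9 → match
Total matched: 7

7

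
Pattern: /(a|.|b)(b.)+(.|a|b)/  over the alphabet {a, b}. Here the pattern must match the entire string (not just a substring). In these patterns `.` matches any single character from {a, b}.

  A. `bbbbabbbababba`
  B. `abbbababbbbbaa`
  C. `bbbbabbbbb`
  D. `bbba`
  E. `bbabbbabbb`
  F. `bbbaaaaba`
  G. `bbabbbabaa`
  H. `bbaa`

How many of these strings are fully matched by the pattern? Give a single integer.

A → match
B → match
C → match
D → match
E → match
F → no match
G → match
H → match
Total matched: 7

7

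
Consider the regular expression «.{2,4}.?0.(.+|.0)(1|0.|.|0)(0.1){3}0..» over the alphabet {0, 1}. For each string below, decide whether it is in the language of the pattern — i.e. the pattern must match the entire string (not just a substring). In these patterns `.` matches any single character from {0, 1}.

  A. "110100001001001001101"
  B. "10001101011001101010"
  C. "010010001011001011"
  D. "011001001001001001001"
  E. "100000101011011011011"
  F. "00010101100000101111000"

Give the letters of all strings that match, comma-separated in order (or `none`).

A → no match
B → no match
C → match
D → match
E → match
F → no match

C, D, E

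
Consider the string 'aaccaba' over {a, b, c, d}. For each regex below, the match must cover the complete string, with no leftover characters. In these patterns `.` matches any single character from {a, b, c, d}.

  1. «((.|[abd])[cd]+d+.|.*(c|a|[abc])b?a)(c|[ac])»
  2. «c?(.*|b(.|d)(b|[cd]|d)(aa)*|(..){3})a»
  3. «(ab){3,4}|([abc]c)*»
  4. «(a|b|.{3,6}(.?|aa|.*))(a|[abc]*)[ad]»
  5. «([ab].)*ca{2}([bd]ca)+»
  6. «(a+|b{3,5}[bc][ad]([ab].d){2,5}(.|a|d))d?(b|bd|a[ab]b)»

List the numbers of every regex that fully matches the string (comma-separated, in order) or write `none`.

2, 4

1 → no match
2 → match
3 → no match
4 → match
5 → no match — must end with 'ca'
6 → no match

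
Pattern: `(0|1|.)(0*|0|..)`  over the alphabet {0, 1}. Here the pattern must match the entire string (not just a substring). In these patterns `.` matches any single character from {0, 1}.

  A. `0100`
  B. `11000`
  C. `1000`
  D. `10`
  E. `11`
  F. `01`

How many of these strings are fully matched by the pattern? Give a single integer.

2

A → no match
B → no match
C → match
D → match
E → no match
F → no match
Total matched: 2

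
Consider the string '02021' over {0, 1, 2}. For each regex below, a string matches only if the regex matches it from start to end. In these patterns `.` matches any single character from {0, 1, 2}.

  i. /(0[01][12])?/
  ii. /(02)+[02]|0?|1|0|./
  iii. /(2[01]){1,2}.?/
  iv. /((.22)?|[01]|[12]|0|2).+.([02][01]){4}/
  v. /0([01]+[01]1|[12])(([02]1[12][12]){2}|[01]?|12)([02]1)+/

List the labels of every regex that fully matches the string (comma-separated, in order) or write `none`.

i → no match
ii → no match
iii → no match — must start with '2'
iv → no match
v → match

v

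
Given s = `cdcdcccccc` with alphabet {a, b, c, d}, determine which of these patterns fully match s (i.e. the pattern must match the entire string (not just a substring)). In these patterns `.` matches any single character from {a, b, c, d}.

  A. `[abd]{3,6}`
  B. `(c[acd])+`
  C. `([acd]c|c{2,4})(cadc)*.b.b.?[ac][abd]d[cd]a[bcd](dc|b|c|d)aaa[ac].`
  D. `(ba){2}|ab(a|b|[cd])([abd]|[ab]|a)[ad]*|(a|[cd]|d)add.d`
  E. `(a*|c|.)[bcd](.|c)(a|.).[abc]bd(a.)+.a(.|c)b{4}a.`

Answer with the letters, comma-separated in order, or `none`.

A → no match
B → match
C → no match
D → no match
E → no match

B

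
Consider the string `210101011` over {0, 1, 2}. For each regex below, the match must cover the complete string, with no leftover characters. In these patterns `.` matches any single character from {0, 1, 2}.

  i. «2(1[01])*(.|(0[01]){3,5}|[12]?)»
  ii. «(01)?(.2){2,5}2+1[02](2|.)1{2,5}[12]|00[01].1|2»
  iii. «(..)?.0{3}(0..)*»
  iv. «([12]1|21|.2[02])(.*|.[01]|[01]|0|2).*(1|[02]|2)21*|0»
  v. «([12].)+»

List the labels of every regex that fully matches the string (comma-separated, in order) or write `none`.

i

i → match
ii → no match
iii → no match
iv → no match
v → no match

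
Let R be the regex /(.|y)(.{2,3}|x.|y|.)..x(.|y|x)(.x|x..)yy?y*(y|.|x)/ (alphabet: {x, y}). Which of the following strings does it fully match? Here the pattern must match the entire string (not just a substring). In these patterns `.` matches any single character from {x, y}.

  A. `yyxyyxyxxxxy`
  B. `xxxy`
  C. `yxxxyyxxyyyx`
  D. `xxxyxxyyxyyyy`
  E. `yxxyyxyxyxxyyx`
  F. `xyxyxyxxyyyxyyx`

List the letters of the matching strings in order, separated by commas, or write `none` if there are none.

A. `yyxyyxyxxxxy` → no match
B. `xxxy` → no match
C. `yxxxyyxxyyyx` → no match
D → match
E → no match
F → no match

D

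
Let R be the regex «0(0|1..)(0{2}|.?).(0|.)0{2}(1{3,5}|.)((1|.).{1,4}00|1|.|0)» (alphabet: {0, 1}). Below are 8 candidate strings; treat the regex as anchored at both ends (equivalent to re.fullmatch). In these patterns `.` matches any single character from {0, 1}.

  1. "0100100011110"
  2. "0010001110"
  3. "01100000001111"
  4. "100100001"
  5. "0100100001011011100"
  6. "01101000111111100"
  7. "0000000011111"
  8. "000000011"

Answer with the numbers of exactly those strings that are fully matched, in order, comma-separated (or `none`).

1, 2, 3, 6, 7, 8

1 → match
2 → match
3 → match
4 → no match — must start with "0"
5 → no match
6 → match
7 → match
8 → match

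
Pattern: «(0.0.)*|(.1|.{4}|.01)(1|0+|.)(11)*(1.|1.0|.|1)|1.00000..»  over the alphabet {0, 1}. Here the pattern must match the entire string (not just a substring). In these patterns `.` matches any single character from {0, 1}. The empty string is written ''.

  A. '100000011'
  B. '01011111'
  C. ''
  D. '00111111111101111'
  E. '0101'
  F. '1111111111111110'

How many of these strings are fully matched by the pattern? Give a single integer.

A → match
B → match
C → match
D → no match
E → match
F → match
Total matched: 5

5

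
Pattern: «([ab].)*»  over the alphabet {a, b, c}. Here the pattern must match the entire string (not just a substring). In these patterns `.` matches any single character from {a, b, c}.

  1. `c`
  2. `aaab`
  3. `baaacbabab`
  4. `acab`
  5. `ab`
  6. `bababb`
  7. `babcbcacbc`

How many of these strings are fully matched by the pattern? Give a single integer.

1. `c` → no match
2. `aaab` → match
3. `baaacbabab` → no match
4. `acab` → match
5. `ab` → match
6. `bababb` → match
7. `babcbcacbc` → match
Total matched: 5

5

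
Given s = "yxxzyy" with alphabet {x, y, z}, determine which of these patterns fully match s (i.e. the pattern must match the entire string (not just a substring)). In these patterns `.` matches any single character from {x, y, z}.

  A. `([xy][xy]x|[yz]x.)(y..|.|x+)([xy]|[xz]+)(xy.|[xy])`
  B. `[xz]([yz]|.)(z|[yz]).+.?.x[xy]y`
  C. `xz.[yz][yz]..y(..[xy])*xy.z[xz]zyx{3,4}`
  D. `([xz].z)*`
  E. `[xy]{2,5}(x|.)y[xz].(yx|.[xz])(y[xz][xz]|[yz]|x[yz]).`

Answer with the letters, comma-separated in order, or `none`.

A

A → match
B → no match
C → no match — must start with "xz"
D → no match
E → no match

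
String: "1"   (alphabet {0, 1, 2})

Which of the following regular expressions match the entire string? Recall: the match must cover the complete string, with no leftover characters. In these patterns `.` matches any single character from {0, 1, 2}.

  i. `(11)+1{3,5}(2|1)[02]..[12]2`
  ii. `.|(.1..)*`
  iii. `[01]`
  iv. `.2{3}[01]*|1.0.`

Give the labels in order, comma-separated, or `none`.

i → no match — must start with "11"
ii → match
iii → match
iv → no match

ii, iii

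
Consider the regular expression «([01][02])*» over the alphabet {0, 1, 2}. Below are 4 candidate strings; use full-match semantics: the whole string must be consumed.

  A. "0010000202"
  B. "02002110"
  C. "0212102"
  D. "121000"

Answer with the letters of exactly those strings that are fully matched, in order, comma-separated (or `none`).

A, D

A. "0010000202" → match
B. "02002110" → no match
C. "0212102" → no match
D. "121000" → match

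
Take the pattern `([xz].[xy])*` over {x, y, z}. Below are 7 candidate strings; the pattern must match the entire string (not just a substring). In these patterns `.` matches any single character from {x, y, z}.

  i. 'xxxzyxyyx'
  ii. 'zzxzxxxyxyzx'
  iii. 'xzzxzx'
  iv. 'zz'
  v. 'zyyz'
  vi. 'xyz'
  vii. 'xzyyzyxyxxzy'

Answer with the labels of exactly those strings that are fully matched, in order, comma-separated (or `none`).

none

i → no match
ii → no match
iii → no match
iv → no match
v → no match
vi → no match
vii → no match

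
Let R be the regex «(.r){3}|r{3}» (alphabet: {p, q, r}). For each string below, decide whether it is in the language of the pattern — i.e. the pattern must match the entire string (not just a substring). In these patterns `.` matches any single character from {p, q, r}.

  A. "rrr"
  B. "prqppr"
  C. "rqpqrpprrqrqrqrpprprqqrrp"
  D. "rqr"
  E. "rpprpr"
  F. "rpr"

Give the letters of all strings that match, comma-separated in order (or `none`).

A

A → match
B → no match
C → no match — must end with "r"
D → no match
E → no match
F → no match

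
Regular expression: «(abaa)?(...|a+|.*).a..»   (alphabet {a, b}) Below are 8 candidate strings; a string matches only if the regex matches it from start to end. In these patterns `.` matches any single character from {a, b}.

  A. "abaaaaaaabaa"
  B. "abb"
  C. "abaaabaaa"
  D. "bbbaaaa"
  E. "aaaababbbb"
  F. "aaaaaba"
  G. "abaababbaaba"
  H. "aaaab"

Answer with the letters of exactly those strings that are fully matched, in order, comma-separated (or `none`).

A → no match
B → no match
C → match
D → match
E → no match
F → match
G → match
H → match

C, D, F, G, H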